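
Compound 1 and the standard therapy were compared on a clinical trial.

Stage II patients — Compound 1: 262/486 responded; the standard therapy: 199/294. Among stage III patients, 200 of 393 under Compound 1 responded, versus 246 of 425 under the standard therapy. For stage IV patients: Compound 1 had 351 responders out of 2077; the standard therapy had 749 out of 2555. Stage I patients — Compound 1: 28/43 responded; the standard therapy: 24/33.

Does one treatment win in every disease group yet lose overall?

Stage II: Compound 1 262/486 = 53.9%, the standard therapy 199/294 = 67.7% → the standard therapy
Stage III: Compound 1 200/393 = 50.9%, the standard therapy 246/425 = 57.9% → the standard therapy
Stage IV: Compound 1 351/2077 = 16.9%, the standard therapy 749/2555 = 29.3% → the standard therapy
Stage I: Compound 1 28/43 = 65.1%, the standard therapy 24/33 = 72.7% → the standard therapy
Overall: Compound 1 841/2999 = 28.0%, the standard therapy 1218/3307 = 36.8% → the standard therapy
The standard therapy wins overall and in every disease group — no reversal.

No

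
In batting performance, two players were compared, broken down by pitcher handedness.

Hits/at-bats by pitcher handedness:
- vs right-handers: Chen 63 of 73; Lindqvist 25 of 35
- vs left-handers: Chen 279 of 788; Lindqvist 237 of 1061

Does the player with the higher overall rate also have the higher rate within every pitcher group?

Yes

Vs right-handers: Chen 63/73 = 86.3%, Lindqvist 25/35 = 71.4% → Chen
Vs left-handers: Chen 279/788 = 35.4%, Lindqvist 237/1061 = 22.3% → Chen
Overall: Chen 342/861 = 39.7%, Lindqvist 262/1096 = 23.9% → Chen
Chen wins overall and in every pitcher group — no reversal.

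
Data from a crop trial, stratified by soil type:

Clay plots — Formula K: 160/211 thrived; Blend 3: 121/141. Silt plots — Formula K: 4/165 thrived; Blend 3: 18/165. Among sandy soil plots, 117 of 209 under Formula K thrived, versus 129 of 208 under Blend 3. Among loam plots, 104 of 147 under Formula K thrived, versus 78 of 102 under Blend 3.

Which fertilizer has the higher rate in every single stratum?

Blend 3

Clay: Formula K 160/211 = 75.8%, Blend 3 121/141 = 85.8% → Blend 3
Silt: Formula K 4/165 = 2.4%, Blend 3 18/165 = 10.9% → Blend 3
Sandy soil: Formula K 117/209 = 56.0%, Blend 3 129/208 = 62.0% → Blend 3
Loam: Formula K 104/147 = 70.7%, Blend 3 78/102 = 76.5% → Blend 3
Blend 3 has the higher rate in all 4 groups.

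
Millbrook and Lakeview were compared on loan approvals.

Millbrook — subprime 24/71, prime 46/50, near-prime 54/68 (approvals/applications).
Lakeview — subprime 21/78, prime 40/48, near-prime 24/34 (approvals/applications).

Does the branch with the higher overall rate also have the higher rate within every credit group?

Subprime: Millbrook 24/71 = 33.8%, Lakeview 21/78 = 26.9% → Millbrook
Prime: Millbrook 46/50 = 92.0%, Lakeview 40/48 = 83.3% → Millbrook
Near-prime: Millbrook 54/68 = 79.4%, Lakeview 24/34 = 70.6% → Millbrook
Overall: Millbrook 124/189 = 65.6%, Lakeview 85/160 = 53.1% → Millbrook
Millbrook wins overall and in every credit group — no reversal.

Yes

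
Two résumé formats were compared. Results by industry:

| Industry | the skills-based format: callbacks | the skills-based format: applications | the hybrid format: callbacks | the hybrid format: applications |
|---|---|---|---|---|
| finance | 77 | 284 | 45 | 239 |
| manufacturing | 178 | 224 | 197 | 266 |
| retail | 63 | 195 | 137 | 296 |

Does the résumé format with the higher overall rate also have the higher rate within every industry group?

Finance: the skills-based format 77/284 = 27.1%, the hybrid format 45/239 = 18.8% → the skills-based format
Manufacturing: the skills-based format 178/224 = 79.5%, the hybrid format 197/266 = 74.1% → the skills-based format
Retail: the skills-based format 63/195 = 32.3%, the hybrid format 137/296 = 46.3% → the hybrid format
Overall: the skills-based format 318/703 = 45.2%, the hybrid format 379/801 = 47.3% → the hybrid format
Neither sweeps: the skills-based format wins 2 of 3 groups, the hybrid format wins 1. The hybrid format wins overall but not every group — no Simpson reversal.

No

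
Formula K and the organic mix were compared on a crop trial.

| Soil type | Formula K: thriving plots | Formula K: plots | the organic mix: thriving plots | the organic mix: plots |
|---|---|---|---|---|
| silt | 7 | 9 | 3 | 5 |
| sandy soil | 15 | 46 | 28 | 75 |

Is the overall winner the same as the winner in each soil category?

No

Silt: Formula K 7/9 = 77.8%, the organic mix 3/5 = 60.0% → Formula K
Sandy soil: Formula K 15/46 = 32.6%, the organic mix 28/75 = 37.3% → the organic mix
Overall: Formula K 22/55 = 40.0%, the organic mix 31/80 = 38.8% → Formula K
Neither sweeps: Formula K wins 1 of 2 groups, the organic mix wins 1. Formula K wins overall but not every group — no Simpson reversal.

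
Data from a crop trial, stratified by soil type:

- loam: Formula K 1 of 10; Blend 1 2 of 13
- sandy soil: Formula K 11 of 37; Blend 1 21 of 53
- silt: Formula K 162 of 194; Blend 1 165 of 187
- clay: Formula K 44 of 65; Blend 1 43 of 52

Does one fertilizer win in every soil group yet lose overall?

No

Loam: Formula K 1/10 = 10.0%, Blend 1 2/13 = 15.4% → Blend 1
Sandy soil: Formula K 11/37 = 29.7%, Blend 1 21/53 = 39.6% → Blend 1
Silt: Formula K 162/194 = 83.5%, Blend 1 165/187 = 88.2% → Blend 1
Clay: Formula K 44/65 = 67.7%, Blend 1 43/52 = 82.7% → Blend 1
Overall: Formula K 218/306 = 71.2%, Blend 1 231/305 = 75.7% → Blend 1
Blend 1 wins overall and in every soil group — no reversal.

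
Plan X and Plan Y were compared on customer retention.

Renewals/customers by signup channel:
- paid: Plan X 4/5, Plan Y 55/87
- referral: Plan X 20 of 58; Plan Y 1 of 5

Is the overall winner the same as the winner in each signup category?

No

Paid: Plan X 4/5 = 80.0%, Plan Y 55/87 = 63.2% → Plan X
Referral: Plan X 20/58 = 34.5%, Plan Y 1/5 = 20.0% → Plan X
Overall: Plan X 24/63 = 38.1%, Plan Y 56/92 = 60.9% → Plan Y
Plan X wins each signup group but Plan Y wins overall — the comparison reverses. Plan X's customers skew toward referral, which has a lower base rate.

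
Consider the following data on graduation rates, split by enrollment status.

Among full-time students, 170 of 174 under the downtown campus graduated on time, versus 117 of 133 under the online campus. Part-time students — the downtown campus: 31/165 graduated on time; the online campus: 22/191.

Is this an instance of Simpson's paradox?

No

Full-time: the downtown campus 170/174 = 97.7%, the online campus 117/133 = 88.0% → the downtown campus
Part-time: the downtown campus 31/165 = 18.8%, the online campus 22/191 = 11.5% → the downtown campus
Overall: the downtown campus 201/339 = 59.3%, the online campus 139/324 = 42.9% → the downtown campus
The downtown campus wins overall and in every enrollment group — no reversal.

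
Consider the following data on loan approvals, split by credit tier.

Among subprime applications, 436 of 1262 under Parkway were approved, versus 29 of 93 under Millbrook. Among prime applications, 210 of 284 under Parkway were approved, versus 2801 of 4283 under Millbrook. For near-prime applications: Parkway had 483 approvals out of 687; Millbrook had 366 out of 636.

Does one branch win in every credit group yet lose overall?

Subprime: Parkway 436/1262 = 34.5%, Millbrook 29/93 = 31.2% → Parkway
Prime: Parkway 210/284 = 73.9%, Millbrook 2801/4283 = 65.4% → Parkway
Near-prime: Parkway 483/687 = 70.3%, Millbrook 366/636 = 57.5% → Parkway
Overall: Parkway 1129/2233 = 50.6%, Millbrook 3196/5012 = 63.8% → Millbrook
Parkway wins each credit group but Millbrook wins overall — the comparison reverses. Parkway's applications skew toward subprime, which has a lower base rate.

Yes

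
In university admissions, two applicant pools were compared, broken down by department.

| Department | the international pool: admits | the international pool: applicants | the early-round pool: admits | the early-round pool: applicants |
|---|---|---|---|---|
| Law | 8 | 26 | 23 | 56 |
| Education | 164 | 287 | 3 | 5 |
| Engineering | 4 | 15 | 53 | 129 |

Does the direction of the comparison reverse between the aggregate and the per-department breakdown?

Yes

Law: the international pool 8/26 = 30.8%, the early-round pool 23/56 = 41.1% → the early-round pool
Education: the international pool 164/287 = 57.1%, the early-round pool 3/5 = 60.0% → the early-round pool
Engineering: the international pool 4/15 = 26.7%, the early-round pool 53/129 = 41.1% → the early-round pool
Overall: the international pool 176/328 = 53.7%, the early-round pool 79/190 = 41.6% → the international pool
The early-round pool wins each department group but the international pool wins overall — the comparison reverses. The early-round pool's applicants skew toward Engineering, which has a lower base rate.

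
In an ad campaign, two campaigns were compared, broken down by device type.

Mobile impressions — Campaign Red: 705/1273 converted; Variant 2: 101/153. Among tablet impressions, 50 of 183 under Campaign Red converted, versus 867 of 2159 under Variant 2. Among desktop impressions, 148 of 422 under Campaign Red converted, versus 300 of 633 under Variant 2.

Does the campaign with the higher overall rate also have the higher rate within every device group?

No

Mobile: Campaign Red 705/1273 = 55.4%, Variant 2 101/153 = 66.0% → Variant 2
Tablet: Campaign Red 50/183 = 27.3%, Variant 2 867/2159 = 40.2% → Variant 2
Desktop: Campaign Red 148/422 = 35.1%, Variant 2 300/633 = 47.4% → Variant 2
Overall: Campaign Red 903/1878 = 48.1%, Variant 2 1268/2945 = 43.1% → Campaign Red
Variant 2 wins each device group but Campaign Red wins overall — the comparison reverses. Variant 2's impressions skew toward tablet, which has a lower base rate.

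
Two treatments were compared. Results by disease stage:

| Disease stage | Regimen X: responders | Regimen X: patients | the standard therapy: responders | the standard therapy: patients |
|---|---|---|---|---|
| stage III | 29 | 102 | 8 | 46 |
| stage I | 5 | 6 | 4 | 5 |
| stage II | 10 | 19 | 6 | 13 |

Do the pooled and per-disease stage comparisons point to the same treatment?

Stage III: Regimen X 29/102 = 28.4%, the standard therapy 8/46 = 17.4% → Regimen X
Stage I: Regimen X 5/6 = 83.3%, the standard therapy 4/5 = 80.0% → Regimen X
Stage II: Regimen X 10/19 = 52.6%, the standard therapy 6/13 = 46.2% → Regimen X
Overall: Regimen X 44/127 = 34.6%, the standard therapy 18/64 = 28.1% → Regimen X
Regimen X wins overall and in every disease group — no reversal.

Yes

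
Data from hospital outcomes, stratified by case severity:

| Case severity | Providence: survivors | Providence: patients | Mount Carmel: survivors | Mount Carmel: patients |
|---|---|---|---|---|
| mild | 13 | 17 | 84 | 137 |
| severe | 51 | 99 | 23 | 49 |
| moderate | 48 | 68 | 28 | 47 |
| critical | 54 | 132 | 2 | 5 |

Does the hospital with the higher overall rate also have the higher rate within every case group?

Mild: Providence 13/17 = 76.5%, Mount Carmel 84/137 = 61.3% → Providence
Severe: Providence 51/99 = 51.5%, Mount Carmel 23/49 = 46.9% → Providence
Moderate: Providence 48/68 = 70.6%, Mount Carmel 28/47 = 59.6% → Providence
Critical: Providence 54/132 = 40.9%, Mount Carmel 2/5 = 40.0% → Providence
Overall: Providence 166/316 = 52.5%, Mount Carmel 137/238 = 57.6% → Mount Carmel
Providence wins each case group but Mount Carmel wins overall — the comparison reverses. Providence's patients skew toward critical, which has a lower base rate.

No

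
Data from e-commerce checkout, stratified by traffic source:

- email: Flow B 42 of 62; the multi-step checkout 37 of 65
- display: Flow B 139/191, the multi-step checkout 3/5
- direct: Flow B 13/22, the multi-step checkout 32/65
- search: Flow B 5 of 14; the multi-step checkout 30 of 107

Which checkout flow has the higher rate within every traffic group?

Email: Flow B 42/62 = 67.7%, the multi-step checkout 37/65 = 56.9% → Flow B
Display: Flow B 139/191 = 72.8%, the multi-step checkout 3/5 = 60.0% → Flow B
Direct: Flow B 13/22 = 59.1%, the multi-step checkout 32/65 = 49.2% → Flow B
Search: Flow B 5/14 = 35.7%, the multi-step checkout 30/107 = 28.0% → Flow B
Flow B has the higher rate in all 4 groups.

Flow B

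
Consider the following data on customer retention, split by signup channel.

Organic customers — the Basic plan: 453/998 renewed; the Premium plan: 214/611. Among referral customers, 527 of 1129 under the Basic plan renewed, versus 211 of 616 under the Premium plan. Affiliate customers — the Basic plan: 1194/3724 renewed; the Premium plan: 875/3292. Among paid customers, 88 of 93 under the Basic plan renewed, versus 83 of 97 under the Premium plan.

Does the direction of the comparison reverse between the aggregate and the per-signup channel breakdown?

No

Organic: the Basic plan 453/998 = 45.4%, the Premium plan 214/611 = 35.0% → the Basic plan
Referral: the Basic plan 527/1129 = 46.7%, the Premium plan 211/616 = 34.3% → the Basic plan
Affiliate: the Basic plan 1194/3724 = 32.1%, the Premium plan 875/3292 = 26.6% → the Basic plan
Paid: the Basic plan 88/93 = 94.6%, the Premium plan 83/97 = 85.6% → the Basic plan
Overall: the Basic plan 2262/5944 = 38.1%, the Premium plan 1383/4616 = 30.0% → the Basic plan
The Basic plan wins overall and in every signup group — no reversal.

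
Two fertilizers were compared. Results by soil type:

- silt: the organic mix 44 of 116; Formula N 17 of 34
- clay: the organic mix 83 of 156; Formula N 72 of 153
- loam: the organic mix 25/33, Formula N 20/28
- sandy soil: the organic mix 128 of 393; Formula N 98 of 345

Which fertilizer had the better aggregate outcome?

the organic mix

Silt: the organic mix 44/116 = 37.9%, Formula N 17/34 = 50.0% → Formula N
Clay: the organic mix 83/156 = 53.2%, Formula N 72/153 = 47.1% → the organic mix
Loam: the organic mix 25/33 = 75.8%, Formula N 20/28 = 71.4% → the organic mix
Sandy soil: the organic mix 128/393 = 32.6%, Formula N 98/345 = 28.4% → the organic mix
Overall: the organic mix 280/698 = 40.1%, Formula N 207/560 = 37.0% → the organic mix
(Neither sweeps every soil group, but the organic mix has the higher pooled rate.)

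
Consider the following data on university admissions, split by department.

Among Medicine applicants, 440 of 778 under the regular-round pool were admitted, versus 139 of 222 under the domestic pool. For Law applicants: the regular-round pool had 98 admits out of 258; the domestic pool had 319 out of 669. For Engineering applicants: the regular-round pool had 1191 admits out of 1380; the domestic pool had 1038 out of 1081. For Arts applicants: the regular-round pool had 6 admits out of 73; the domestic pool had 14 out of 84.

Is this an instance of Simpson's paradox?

No

Medicine: the regular-round pool 440/778 = 56.6%, the domestic pool 139/222 = 62.6% → the domestic pool
Law: the regular-round pool 98/258 = 38.0%, the domestic pool 319/669 = 47.7% → the domestic pool
Engineering: the regular-round pool 1191/1380 = 86.3%, the domestic pool 1038/1081 = 96.0% → the domestic pool
Arts: the regular-round pool 6/73 = 8.2%, the domestic pool 14/84 = 16.7% → the domestic pool
Overall: the regular-round pool 1735/2489 = 69.7%, the domestic pool 1510/2056 = 73.4% → the domestic pool
The domestic pool wins overall and in every department group — no reversal.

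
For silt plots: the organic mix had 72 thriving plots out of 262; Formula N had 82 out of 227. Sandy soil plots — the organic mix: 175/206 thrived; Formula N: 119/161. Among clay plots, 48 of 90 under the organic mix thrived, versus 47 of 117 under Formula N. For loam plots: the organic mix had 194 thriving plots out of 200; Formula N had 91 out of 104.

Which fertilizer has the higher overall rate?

the organic mix

Silt: the organic mix 72/262 = 27.5%, Formula N 82/227 = 36.1% → Formula N
Sandy soil: the organic mix 175/206 = 85.0%, Formula N 119/161 = 73.9% → the organic mix
Clay: the organic mix 48/90 = 53.3%, Formula N 47/117 = 40.2% → the organic mix
Loam: the organic mix 194/200 = 97.0%, Formula N 91/104 = 87.5% → the organic mix
Overall: the organic mix 489/758 = 64.5%, Formula N 339/609 = 55.7% → the organic mix
(Neither sweeps every soil group, but the organic mix has the higher pooled rate.)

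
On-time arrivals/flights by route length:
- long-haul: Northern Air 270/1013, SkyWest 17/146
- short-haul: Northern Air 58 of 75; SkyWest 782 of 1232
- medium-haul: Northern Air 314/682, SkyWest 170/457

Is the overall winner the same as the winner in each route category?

Long-haul: Northern Air 270/1013 = 26.7%, SkyWest 17/146 = 11.6% → Northern Air
Short-haul: Northern Air 58/75 = 77.3%, SkyWest 782/1232 = 63.5% → Northern Air
Medium-haul: Northern Air 314/682 = 46.0%, SkyWest 170/457 = 37.2% → Northern Air
Overall: Northern Air 642/1770 = 36.3%, SkyWest 969/1835 = 52.8% → SkyWest
Northern Air wins each route group but SkyWest wins overall — the comparison reverses. Northern Air's flights skew toward long-haul, which has a lower base rate.

No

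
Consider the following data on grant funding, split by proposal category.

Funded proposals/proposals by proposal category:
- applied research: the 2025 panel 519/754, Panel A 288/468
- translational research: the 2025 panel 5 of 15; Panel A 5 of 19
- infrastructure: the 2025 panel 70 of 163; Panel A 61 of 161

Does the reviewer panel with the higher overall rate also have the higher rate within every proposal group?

Applied research: the 2025 panel 519/754 = 68.8%, Panel A 288/468 = 61.5% → the 2025 panel
Translational research: the 2025 panel 5/15 = 33.3%, Panel A 5/19 = 26.3% → the 2025 panel
Infrastructure: the 2025 panel 70/163 = 42.9%, Panel A 61/161 = 37.9% → the 2025 panel
Overall: the 2025 panel 594/932 = 63.7%, Panel A 354/648 = 54.6% → the 2025 panel
The 2025 panel wins overall and in every proposal group — no reversal.

Yes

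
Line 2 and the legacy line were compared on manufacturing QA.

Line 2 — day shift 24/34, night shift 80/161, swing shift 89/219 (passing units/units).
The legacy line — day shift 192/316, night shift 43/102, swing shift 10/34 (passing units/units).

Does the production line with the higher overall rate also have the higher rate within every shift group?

No

Day shift: Line 2 24/34 = 70.6%, the legacy line 192/316 = 60.8% → Line 2
Night shift: Line 2 80/161 = 49.7%, the legacy line 43/102 = 42.2% → Line 2
Swing shift: Line 2 89/219 = 40.6%, the legacy line 10/34 = 29.4% → Line 2
Overall: Line 2 193/414 = 46.6%, the legacy line 245/452 = 54.2% → the legacy line
Line 2 wins each shift group but the legacy line wins overall — the comparison reverses. Line 2's units skew toward swing shift, which has a lower base rate.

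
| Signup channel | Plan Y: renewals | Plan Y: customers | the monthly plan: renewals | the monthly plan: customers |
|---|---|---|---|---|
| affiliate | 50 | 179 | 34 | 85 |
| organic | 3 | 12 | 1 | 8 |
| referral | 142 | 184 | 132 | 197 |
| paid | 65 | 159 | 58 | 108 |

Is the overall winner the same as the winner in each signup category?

No

Affiliate: Plan Y 50/179 = 27.9%, the monthly plan 34/85 = 40.0% → the monthly plan
Organic: Plan Y 3/12 = 25.0%, the monthly plan 1/8 = 12.5% → Plan Y
Referral: Plan Y 142/184 = 77.2%, the monthly plan 132/197 = 67.0% → Plan Y
Paid: Plan Y 65/159 = 40.9%, the monthly plan 58/108 = 53.7% → the monthly plan
Overall: Plan Y 260/534 = 48.7%, the monthly plan 225/398 = 56.5% → the monthly plan
Neither sweeps: Plan Y wins 2 of 4 groups, the monthly plan wins 2. The monthly plan wins overall but not every group — no Simpson reversal.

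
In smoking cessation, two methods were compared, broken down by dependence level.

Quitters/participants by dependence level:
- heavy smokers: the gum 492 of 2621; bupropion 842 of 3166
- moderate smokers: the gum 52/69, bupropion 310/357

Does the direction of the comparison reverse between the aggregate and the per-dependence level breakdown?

Heavy smokers: the gum 492/2621 = 18.8%, bupropion 842/3166 = 26.6% → bupropion
Moderate smokers: the gum 52/69 = 75.4%, bupropion 310/357 = 86.8% → bupropion
Overall: the gum 544/2690 = 20.2%, bupropion 1152/3523 = 32.7% → bupropion
Bupropion wins overall and in every dependence group — no reversal.

No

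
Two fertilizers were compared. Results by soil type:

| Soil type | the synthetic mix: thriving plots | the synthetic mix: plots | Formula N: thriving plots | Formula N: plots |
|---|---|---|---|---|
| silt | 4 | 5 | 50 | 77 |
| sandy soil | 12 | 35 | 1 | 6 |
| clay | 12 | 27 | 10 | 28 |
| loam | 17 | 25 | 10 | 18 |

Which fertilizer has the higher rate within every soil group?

the synthetic mix

Silt: the synthetic mix 4/5 = 80.0%, Formula N 50/77 = 64.9% → the synthetic mix
Sandy soil: the synthetic mix 12/35 = 34.3%, Formula N 1/6 = 16.7% → the synthetic mix
Clay: the synthetic mix 12/27 = 44.4%, Formula N 10/28 = 35.7% → the synthetic mix
Loam: the synthetic mix 17/25 = 68.0%, Formula N 10/18 = 55.6% → the synthetic mix
The synthetic mix has the higher rate in all 4 groups.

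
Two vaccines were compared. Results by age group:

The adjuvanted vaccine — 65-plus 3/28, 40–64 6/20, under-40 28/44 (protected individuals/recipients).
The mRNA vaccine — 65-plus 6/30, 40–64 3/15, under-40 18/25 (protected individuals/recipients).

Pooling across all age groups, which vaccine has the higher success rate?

65-plus: the adjuvanted vaccine 3/28 = 10.7%, the mRNA vaccine 6/30 = 20.0% → the mRNA vaccine
40–64: the adjuvanted vaccine 6/20 = 30.0%, the mRNA vaccine 3/15 = 20.0% → the adjuvanted vaccine
Under-40: the adjuvanted vaccine 28/44 = 63.6%, the mRNA vaccine 18/25 = 72.0% → the mRNA vaccine
Overall: the adjuvanted vaccine 37/92 = 40.2%, the mRNA vaccine 27/70 = 38.6% → the adjuvanted vaccine
(Neither sweeps every age group, but the adjuvanted vaccine has the higher pooled rate.)

the adjuvanted vaccine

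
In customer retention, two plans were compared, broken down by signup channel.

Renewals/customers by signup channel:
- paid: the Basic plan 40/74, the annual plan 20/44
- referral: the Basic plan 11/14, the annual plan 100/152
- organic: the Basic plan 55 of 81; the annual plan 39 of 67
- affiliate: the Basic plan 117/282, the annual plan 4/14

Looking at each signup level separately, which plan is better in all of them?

the Basic plan

Paid: the Basic plan 40/74 = 54.1%, the annual plan 20/44 = 45.5% → the Basic plan
Referral: the Basic plan 11/14 = 78.6%, the annual plan 100/152 = 65.8% → the Basic plan
Organic: the Basic plan 55/81 = 67.9%, the annual plan 39/67 = 58.2% → the Basic plan
Affiliate: the Basic plan 117/282 = 41.5%, the annual plan 4/14 = 28.6% → the Basic plan
The Basic plan has the higher rate in all 4 groups.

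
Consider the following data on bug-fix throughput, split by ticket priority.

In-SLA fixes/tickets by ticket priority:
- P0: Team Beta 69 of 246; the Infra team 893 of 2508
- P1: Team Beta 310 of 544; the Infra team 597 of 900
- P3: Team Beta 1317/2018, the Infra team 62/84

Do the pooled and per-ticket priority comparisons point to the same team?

P0: Team Beta 69/246 = 28.0%, the Infra team 893/2508 = 35.6% → the Infra team
P1: Team Beta 310/544 = 57.0%, the Infra team 597/900 = 66.3% → the Infra team
P3: Team Beta 1317/2018 = 65.3%, the Infra team 62/84 = 73.8% → the Infra team
Overall: Team Beta 1696/2808 = 60.4%, the Infra team 1552/3492 = 44.4% → Team Beta
The Infra team wins each ticket group but Team Beta wins overall — the comparison reverses. The Infra team's tickets skew toward P0, which has a lower base rate.

No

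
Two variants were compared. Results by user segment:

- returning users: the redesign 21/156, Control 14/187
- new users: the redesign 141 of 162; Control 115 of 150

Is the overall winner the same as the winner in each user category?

Yes

Returning users: the redesign 21/156 = 13.5%, Control 14/187 = 7.5% → the redesign
New users: the redesign 141/162 = 87.0%, Control 115/150 = 76.7% → the redesign
Overall: the redesign 162/318 = 50.9%, Control 129/337 = 38.3% → the redesign
The redesign wins overall and in every user group — no reversal.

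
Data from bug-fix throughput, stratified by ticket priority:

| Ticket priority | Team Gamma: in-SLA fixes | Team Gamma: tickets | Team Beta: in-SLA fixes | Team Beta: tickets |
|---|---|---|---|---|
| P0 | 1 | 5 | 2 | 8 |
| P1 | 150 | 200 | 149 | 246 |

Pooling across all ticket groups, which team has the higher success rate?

Team Gamma

P0: Team Gamma 1/5 = 20.0%, Team Beta 2/8 = 25.0% → Team Beta
P1: Team Gamma 150/200 = 75.0%, Team Beta 149/246 = 60.6% → Team Gamma
Overall: Team Gamma 151/205 = 73.7%, Team Beta 151/254 = 59.4% → Team Gamma
(Neither sweeps every ticket group, but Team Gamma has the higher pooled rate.)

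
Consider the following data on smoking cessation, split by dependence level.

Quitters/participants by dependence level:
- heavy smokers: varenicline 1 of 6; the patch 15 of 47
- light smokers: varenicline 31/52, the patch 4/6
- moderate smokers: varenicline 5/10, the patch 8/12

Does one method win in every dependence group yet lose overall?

Heavy smokers: varenicline 1/6 = 16.7%, the patch 15/47 = 31.9% → the patch
Light smokers: varenicline 31/52 = 59.6%, the patch 4/6 = 66.7% → the patch
Moderate smokers: varenicline 5/10 = 50.0%, the patch 8/12 = 66.7% → the patch
Overall: varenicline 37/68 = 54.4%, the patch 27/65 = 41.5% → varenicline
The patch wins each dependence group but varenicline wins overall — the comparison reverses. The patch's participants skew toward heavy smokers, which has a lower base rate.

Yes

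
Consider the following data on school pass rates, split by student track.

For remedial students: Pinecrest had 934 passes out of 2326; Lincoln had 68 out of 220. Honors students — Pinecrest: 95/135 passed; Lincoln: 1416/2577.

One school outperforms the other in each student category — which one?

Pinecrest

Remedial: Pinecrest 934/2326 = 40.2%, Lincoln 68/220 = 30.9% → Pinecrest
Honors: Pinecrest 95/135 = 70.4%, Lincoln 1416/2577 = 54.9% → Pinecrest
Pinecrest has the higher rate in both groups.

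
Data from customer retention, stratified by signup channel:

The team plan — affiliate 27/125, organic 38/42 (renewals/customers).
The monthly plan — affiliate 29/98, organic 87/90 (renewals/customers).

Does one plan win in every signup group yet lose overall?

Affiliate: the team plan 27/125 = 21.6%, the monthly plan 29/98 = 29.6% → the monthly plan
Organic: the team plan 38/42 = 90.5%, the monthly plan 87/90 = 96.7% → the monthly plan
Overall: the team plan 65/167 = 38.9%, the monthly plan 116/188 = 61.7% → the monthly plan
The monthly plan wins overall and in every signup group — no reversal.

No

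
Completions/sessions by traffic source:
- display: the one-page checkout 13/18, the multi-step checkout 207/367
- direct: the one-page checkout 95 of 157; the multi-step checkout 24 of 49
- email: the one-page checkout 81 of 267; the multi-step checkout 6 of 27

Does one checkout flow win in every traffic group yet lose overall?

Yes

Display: the one-page checkout 13/18 = 72.2%, the multi-step checkout 207/367 = 56.4% → the one-page checkout
Direct: the one-page checkout 95/157 = 60.5%, the multi-step checkout 24/49 = 49.0% → the one-page checkout
Email: the one-page checkout 81/267 = 30.3%, the multi-step checkout 6/27 = 22.2% → the one-page checkout
Overall: the one-page checkout 189/442 = 42.8%, the multi-step checkout 237/443 = 53.5% → the multi-step checkout
The one-page checkout wins each traffic group but the multi-step checkout wins overall — the comparison reverses. The one-page checkout's sessions skew toward email, which has a lower base rate.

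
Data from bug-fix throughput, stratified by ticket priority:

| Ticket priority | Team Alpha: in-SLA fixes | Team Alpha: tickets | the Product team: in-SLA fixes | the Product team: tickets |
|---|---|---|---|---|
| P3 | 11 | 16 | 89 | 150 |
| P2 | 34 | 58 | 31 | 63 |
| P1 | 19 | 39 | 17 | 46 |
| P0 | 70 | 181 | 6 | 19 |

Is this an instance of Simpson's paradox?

P3: Team Alpha 11/16 = 68.8%, the Product team 89/150 = 59.3% → Team Alpha
P2: Team Alpha 34/58 = 58.6%, the Product team 31/63 = 49.2% → Team Alpha
P1: Team Alpha 19/39 = 48.7%, the Product team 17/46 = 37.0% → Team Alpha
P0: Team Alpha 70/181 = 38.7%, the Product team 6/19 = 31.6% → Team Alpha
Overall: Team Alpha 134/294 = 45.6%, the Product team 143/278 = 51.4% → the Product team
Team Alpha wins each ticket group but the Product team wins overall — the comparison reverses. Team Alpha's tickets skew toward P0, which has a lower base rate.

Yes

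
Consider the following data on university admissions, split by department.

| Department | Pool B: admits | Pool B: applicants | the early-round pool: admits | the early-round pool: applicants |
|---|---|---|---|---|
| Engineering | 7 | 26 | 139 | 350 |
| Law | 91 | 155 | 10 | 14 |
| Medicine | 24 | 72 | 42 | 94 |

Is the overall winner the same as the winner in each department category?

Engineering: Pool B 7/26 = 26.9%, the early-round pool 139/350 = 39.7% → the early-round pool
Law: Pool B 91/155 = 58.7%, the early-round pool 10/14 = 71.4% → the early-round pool
Medicine: Pool B 24/72 = 33.3%, the early-round pool 42/94 = 44.7% → the early-round pool
Overall: Pool B 122/253 = 48.2%, the early-round pool 191/458 = 41.7% → Pool B
The early-round pool wins each department group but Pool B wins overall — the comparison reverses. The early-round pool's applicants skew toward Engineering, which has a lower base rate.

No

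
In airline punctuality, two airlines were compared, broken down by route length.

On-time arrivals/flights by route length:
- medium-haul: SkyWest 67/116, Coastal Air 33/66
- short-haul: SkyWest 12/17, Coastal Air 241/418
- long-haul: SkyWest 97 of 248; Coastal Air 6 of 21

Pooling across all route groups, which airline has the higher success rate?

Medium-haul: SkyWest 67/116 = 57.8%, Coastal Air 33/66 = 50.0% → SkyWest
Short-haul: SkyWest 12/17 = 70.6%, Coastal Air 241/418 = 57.7% → SkyWest
Long-haul: SkyWest 97/248 = 39.1%, Coastal Air 6/21 = 28.6% → SkyWest
Overall: SkyWest 176/381 = 46.2%, Coastal Air 280/505 = 55.4% → Coastal Air
(SkyWest wins every route group but Coastal Air wins overall — SkyWest's flights skew toward the low-rate long-haul group.)

Coastal Air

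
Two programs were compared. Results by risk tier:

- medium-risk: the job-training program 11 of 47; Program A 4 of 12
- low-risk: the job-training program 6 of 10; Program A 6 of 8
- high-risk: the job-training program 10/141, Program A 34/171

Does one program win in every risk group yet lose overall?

Medium-risk: the job-training program 11/47 = 23.4%, Program A 4/12 = 33.3% → Program A
Low-risk: the job-training program 6/10 = 60.0%, Program A 6/8 = 75.0% → Program A
High-risk: the job-training program 10/141 = 7.1%, Program A 34/171 = 19.9% → Program A
Overall: the job-training program 27/198 = 13.6%, Program A 44/191 = 23.0% → Program A
Program A wins overall and in every risk group — no reversal.

No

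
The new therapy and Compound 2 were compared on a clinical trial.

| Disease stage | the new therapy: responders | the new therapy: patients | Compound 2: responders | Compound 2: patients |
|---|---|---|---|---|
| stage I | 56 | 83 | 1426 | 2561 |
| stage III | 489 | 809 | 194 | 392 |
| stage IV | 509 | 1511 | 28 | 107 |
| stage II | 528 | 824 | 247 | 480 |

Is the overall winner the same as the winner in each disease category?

Stage I: the new therapy 56/83 = 67.5%, Compound 2 1426/2561 = 55.7% → the new therapy
Stage III: the new therapy 489/809 = 60.4%, Compound 2 194/392 = 49.5% → the new therapy
Stage IV: the new therapy 509/1511 = 33.7%, Compound 2 28/107 = 26.2% → the new therapy
Stage II: the new therapy 528/824 = 64.1%, Compound 2 247/480 = 51.5% → the new therapy
Overall: the new therapy 1582/3227 = 49.0%, Compound 2 1895/3540 = 53.5% → Compound 2
The new therapy wins each disease group but Compound 2 wins overall — the comparison reverses. The new therapy's patients skew toward stage IV, which has a lower base rate.

No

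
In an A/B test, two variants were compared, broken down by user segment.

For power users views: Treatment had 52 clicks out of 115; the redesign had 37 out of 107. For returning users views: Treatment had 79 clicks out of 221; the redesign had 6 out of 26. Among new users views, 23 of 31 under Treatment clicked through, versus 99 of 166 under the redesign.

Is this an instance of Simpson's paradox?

Yes

Power users: Treatment 52/115 = 45.2%, the redesign 37/107 = 34.6% → Treatment
Returning users: Treatment 79/221 = 35.7%, the redesign 6/26 = 23.1% → Treatment
New users: Treatment 23/31 = 74.2%, the redesign 99/166 = 59.6% → Treatment
Overall: Treatment 154/367 = 42.0%, the redesign 142/299 = 47.5% → the redesign
Treatment wins each user group but the redesign wins overall — the comparison reverses. Treatment's views skew toward returning users, which has a lower base rate.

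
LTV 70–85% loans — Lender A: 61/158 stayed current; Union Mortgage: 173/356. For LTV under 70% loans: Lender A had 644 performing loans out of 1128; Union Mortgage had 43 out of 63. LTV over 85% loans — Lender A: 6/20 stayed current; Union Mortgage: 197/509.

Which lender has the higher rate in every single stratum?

LTV 70–85%: Lender A 61/158 = 38.6%, Union Mortgage 173/356 = 48.6% → Union Mortgage
LTV under 70%: Lender A 644/1128 = 57.1%, Union Mortgage 43/63 = 68.3% → Union Mortgage
LTV over 85%: Lender A 6/20 = 30.0%, Union Mortgage 197/509 = 38.7% → Union Mortgage
Union Mortgage has the higher rate in all 3 groups.

Union Mortgage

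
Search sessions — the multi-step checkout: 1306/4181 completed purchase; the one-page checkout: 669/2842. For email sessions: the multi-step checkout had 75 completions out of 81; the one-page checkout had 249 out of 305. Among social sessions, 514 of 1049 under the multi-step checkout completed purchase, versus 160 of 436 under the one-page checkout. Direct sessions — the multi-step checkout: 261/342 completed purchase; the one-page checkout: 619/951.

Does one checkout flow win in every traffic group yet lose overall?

Search: the multi-step checkout 1306/4181 = 31.2%, the one-page checkout 669/2842 = 23.5% → the multi-step checkout
Email: the multi-step checkout 75/81 = 92.6%, the one-page checkout 249/305 = 81.6% → the multi-step checkout
Social: the multi-step checkout 514/1049 = 49.0%, the one-page checkout 160/436 = 36.7% → the multi-step checkout
Direct: the multi-step checkout 261/342 = 76.3%, the one-page checkout 619/951 = 65.1% → the multi-step checkout
Overall: the multi-step checkout 2156/5653 = 38.1%, the one-page checkout 1697/4534 = 37.4% → the multi-step checkout
The multi-step checkout wins overall and in every traffic group — no reversal.

No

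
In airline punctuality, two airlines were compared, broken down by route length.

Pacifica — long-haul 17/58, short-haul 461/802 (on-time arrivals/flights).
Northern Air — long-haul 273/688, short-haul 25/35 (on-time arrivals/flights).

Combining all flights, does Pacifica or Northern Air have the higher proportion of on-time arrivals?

Pacifica

Long-haul: Pacifica 17/58 = 29.3%, Northern Air 273/688 = 39.7% → Northern Air
Short-haul: Pacifica 461/802 = 57.5%, Northern Air 25/35 = 71.4% → Northern Air
Overall: Pacifica 478/860 = 55.6%, Northern Air 298/723 = 41.2% → Pacifica
(Northern Air wins every route group but Pacifica wins overall — Northern Air's flights skew toward the low-rate long-haul group.)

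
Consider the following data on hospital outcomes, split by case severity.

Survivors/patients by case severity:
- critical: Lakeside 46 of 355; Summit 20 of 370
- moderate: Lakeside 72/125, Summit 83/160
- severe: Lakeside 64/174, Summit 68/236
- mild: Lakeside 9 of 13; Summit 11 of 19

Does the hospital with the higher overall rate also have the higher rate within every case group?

Yes

Critical: Lakeside 46/355 = 13.0%, Summit 20/370 = 5.4% → Lakeside
Moderate: Lakeside 72/125 = 57.6%, Summit 83/160 = 51.9% → Lakeside
Severe: Lakeside 64/174 = 36.8%, Summit 68/236 = 28.8% → Lakeside
Mild: Lakeside 9/13 = 69.2%, Summit 11/19 = 57.9% → Lakeside
Overall: Lakeside 191/667 = 28.6%, Summit 182/785 = 23.2% → Lakeside
Lakeside wins overall and in every case group — no reversal.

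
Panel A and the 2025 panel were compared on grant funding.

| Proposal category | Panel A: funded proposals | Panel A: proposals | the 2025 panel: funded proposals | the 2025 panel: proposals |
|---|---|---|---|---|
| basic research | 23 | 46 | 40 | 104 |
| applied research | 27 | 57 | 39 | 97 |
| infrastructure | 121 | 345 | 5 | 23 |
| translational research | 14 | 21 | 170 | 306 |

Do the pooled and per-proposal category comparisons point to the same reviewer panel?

Basic research: Panel A 23/46 = 50.0%, the 2025 panel 40/104 = 38.5% → Panel A
Applied research: Panel A 27/57 = 47.4%, the 2025 panel 39/97 = 40.2% → Panel A
Infrastructure: Panel A 121/345 = 35.1%, the 2025 panel 5/23 = 21.7% → Panel A
Translational research: Panel A 14/21 = 66.7%, the 2025 panel 170/306 = 55.6% → Panel A
Overall: Panel A 185/469 = 39.4%, the 2025 panel 254/530 = 47.9% → the 2025 panel
Panel A wins each proposal group but the 2025 panel wins overall — the comparison reverses. Panel A's proposals skew toward infrastructure, which has a lower base rate.

No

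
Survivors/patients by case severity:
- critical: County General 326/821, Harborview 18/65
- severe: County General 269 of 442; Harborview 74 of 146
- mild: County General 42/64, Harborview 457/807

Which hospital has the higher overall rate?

Harborview

Critical: County General 326/821 = 39.7%, Harborview 18/65 = 27.7% → County General
Severe: County General 269/442 = 60.9%, Harborview 74/146 = 50.7% → County General
Mild: County General 42/64 = 65.6%, Harborview 457/807 = 56.6% → County General
Overall: County General 637/1327 = 48.0%, Harborview 549/1018 = 53.9% → Harborview
(County General wins every case group but Harborview wins overall — County General's patients skew toward the low-rate critical group.)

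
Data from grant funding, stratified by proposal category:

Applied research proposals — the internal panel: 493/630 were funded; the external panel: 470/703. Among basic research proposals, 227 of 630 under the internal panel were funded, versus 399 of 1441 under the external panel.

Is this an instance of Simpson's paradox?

No

Applied research: the internal panel 493/630 = 78.3%, the external panel 470/703 = 66.9% → the internal panel
Basic research: the internal panel 227/630 = 36.0%, the external panel 399/1441 = 27.7% → the internal panel
Overall: the internal panel 720/1260 = 57.1%, the external panel 869/2144 = 40.5% → the internal panel
The internal panel wins overall and in every proposal group — no reversal.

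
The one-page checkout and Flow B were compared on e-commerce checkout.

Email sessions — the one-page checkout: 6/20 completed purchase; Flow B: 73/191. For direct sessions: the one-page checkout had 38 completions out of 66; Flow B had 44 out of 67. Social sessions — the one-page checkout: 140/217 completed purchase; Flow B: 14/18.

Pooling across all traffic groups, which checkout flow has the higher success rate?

Email: the one-page checkout 6/20 = 30.0%, Flow B 73/191 = 38.2% → Flow B
Direct: the one-page checkout 38/66 = 57.6%, Flow B 44/67 = 65.7% → Flow B
Social: the one-page checkout 140/217 = 64.5%, Flow B 14/18 = 77.8% → Flow B
Overall: the one-page checkout 184/303 = 60.7%, Flow B 131/276 = 47.5% → the one-page checkout
(Flow B wins every traffic group but the one-page checkout wins overall — Flow B's sessions skew toward the low-rate email group.)

the one-page checkout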